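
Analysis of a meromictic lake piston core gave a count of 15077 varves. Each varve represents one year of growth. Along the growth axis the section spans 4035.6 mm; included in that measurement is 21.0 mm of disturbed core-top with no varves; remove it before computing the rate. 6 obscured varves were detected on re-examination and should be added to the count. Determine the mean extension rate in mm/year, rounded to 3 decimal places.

0.266 mm/year

True varve count = 15077 + 6 = 15083.
The growth record spans 4035.6 − 21.0 = 4014.6 mm.
Mean rate = 4014.6 mm / 15083 years ≈ 0.266 mm/year.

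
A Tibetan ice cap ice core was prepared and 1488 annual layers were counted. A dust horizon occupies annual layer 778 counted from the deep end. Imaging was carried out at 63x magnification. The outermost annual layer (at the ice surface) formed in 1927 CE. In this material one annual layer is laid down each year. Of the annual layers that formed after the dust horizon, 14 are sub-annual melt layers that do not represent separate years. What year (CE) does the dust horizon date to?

Between annual layer 778 and the ice surface there are 1488 − 778 = 710 annual layers.
Removing the 14 false annual layers leaves 710 − 14 = 696 true annual layers beyond the dust horizon.
The annual layer at the ice surface is 1927 CE, so the dust horizon dates to 1927 − 696 = 1231 CE.

1231 CE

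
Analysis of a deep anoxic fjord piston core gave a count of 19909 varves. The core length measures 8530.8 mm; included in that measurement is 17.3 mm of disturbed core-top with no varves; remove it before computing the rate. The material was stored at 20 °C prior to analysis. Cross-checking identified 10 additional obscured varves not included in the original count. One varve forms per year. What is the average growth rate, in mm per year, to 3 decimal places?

True varve count = 19909 + 10 = 19919.
Removing the 17.3 mm offcut leaves 8530.8 − 17.3 = 8513.5 mm.
Extension rate ≈ 8513.5 / 19919 = 0.427 mm per year.

0.427 mm per year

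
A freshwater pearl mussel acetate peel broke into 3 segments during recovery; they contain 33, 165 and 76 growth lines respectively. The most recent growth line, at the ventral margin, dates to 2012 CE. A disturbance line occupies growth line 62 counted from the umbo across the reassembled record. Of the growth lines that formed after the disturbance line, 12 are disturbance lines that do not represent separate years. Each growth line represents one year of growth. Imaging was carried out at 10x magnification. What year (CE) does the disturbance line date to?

Total growth lines = 33 + 165 + 76 = 274.
The disturbance line sits at growth line 62 from the umbo, so 274 − 62 = 212 growth lines formed after it.
Removing the 12 false growth lines leaves 212 − 12 = 200 true growth lines beyond the disturbance line.
Counting back 200 years from 2012 CE places the disturbance line in 2012 − 200 = 1812 CE.

1812 CE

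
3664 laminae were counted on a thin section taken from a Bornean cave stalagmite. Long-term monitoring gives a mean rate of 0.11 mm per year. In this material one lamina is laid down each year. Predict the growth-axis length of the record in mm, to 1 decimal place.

403.0 mm

3664 years of growth are recorded.
3664 years at 0.11 mm/year gives 0.11 × 3664 = 403.0 mm.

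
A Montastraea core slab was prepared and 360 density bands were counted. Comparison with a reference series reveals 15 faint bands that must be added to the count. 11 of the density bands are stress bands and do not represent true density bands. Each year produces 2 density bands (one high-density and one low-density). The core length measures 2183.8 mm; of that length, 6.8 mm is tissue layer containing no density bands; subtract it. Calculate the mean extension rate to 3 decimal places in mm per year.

Adjusted count: 360 − 11 + 15 = 364 density bands.
With 2 density bands per year, 364 / 2 = 182 years.
The growth record spans 2183.8 − 6.8 = 2177.0 mm.
2177.0 mm over 182 years gives 2177.0 / 182 ≈ 11.962 mm per year.

11.962 mm per year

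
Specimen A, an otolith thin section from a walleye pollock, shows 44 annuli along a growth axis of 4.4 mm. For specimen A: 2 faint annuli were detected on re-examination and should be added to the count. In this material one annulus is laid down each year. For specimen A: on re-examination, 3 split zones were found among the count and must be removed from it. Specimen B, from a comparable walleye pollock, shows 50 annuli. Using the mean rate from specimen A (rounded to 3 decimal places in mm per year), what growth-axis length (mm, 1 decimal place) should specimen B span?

5.1 mm

Specimen A: correcting the raw count gives 44 − 3 + 2 = 43 true annuli.
A: Mean rate = 4.4 mm / 43 years ≈ 0.102 mm/yr.
Length of B = 0.102 × 50 = 5.1 mm.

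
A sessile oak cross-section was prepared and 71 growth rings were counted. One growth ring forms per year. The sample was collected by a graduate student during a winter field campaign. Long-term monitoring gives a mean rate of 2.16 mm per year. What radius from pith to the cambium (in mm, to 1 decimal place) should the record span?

153.4 mm

71 years of growth are recorded.
71 years at 2.16 mm/year gives 2.16 × 71 = 153.4 mm.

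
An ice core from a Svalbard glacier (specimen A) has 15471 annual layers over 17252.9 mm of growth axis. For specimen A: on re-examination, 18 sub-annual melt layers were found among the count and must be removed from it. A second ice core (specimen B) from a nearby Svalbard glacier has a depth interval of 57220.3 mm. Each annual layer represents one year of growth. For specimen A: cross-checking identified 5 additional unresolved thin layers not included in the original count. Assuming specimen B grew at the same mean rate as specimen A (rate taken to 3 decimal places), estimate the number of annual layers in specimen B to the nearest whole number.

Specimen A: adjusted count: 15471 − 18 + 5 = 15458 annual layers.
A: Extension rate ≈ 17252.9 / 15458 = 1.116 mm/year.
B spans 57220.3 / 1.116 = 51272.67 years ≈ 51273 annual layers.

51273 annual layers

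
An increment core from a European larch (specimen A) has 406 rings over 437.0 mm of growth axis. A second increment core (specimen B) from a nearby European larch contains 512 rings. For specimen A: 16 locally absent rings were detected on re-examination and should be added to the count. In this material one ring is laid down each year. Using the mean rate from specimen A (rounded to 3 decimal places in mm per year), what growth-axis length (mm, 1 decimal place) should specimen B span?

530.4 mm

Specimen A: adjusted count: 406 + 16 = 422 rings.
A: 437.0 mm over 422 years gives 437.0 / 422 ≈ 1.036 mm per year.
Length of B = 1.036 × 512 = 530.4 mm.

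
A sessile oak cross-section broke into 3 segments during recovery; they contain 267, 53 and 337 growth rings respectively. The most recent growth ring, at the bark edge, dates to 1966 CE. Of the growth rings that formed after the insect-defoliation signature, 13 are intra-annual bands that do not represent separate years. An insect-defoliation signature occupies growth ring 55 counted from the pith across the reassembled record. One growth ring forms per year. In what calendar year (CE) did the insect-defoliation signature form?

Total growth rings = 267 + 53 + 337 = 657.
The insect-defoliation signature sits at growth ring 55 from the pith, so 657 − 55 = 602 growth rings formed after it.
Removing the 13 false growth rings leaves 602 − 13 = 589 true growth rings beyond the insect-defoliation signature.
1966 − 589 = 1377 CE.

1377 CE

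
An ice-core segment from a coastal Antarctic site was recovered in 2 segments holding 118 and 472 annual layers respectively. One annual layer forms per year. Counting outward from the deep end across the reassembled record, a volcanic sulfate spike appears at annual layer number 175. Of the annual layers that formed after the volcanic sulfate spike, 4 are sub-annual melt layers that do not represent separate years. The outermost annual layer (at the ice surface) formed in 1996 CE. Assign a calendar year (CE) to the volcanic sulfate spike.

1585 CE

Total annual layers = 118 + 472 = 590.
Between annual layer 175 and the ice surface there are 590 − 175 = 415 annual layers.
Excluding 4 false annual layers: 415 − 4 = 411.
1996 − 411 = 1585 CE.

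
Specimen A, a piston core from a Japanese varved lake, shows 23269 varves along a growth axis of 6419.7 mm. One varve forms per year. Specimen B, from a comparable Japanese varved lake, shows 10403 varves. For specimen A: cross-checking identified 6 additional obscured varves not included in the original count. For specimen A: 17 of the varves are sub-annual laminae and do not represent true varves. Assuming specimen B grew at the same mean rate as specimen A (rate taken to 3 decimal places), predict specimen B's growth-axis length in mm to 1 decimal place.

Specimen A: adjusted count: 23269 − 17 + 6 = 23258 varves.
A: 6419.7 mm over 23258 years gives 6419.7 / 23258 ≈ 0.276 mm/yr.
B's length ≈ 0.276 × 10403 = 2871.2 mm.

2871.2 mm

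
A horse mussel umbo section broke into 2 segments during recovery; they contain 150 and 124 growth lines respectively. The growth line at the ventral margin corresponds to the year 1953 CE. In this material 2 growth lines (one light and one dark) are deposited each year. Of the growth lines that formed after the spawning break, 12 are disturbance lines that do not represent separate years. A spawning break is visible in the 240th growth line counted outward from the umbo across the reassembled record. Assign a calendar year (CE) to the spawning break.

1942 CE

Total growth lines = 150 + 124 = 274.
274 − 240 = 34 growth lines lie beyond the spawning break toward the ventral margin.
34 − 12 false = 22 true growth lines after the spawning break.
Dividing by 2 growth lines per year: 22 / 2 = 11 years.
Counting back 11 years from 1953 CE places the spawning break in 1953 − 11 = 1942 CE.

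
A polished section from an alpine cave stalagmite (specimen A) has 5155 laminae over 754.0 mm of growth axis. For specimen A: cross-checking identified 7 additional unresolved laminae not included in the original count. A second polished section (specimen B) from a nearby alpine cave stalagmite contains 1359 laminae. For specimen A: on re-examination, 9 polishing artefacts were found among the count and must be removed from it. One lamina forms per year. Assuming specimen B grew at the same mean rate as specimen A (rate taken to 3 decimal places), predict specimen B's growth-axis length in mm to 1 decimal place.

Specimen A: after corrections the count is 5155 − 9 + 7 = 5153 laminae.
A: Mean rate = 754.0 mm / 5153 years ≈ 0.146 mm per year.
Length of B = 0.146 × 1359 = 198.4 mm.

198.4 mm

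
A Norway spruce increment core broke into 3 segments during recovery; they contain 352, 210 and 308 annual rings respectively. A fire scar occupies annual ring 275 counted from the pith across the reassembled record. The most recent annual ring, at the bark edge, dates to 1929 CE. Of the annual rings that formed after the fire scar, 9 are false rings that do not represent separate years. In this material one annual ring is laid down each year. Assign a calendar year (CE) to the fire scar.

Total annual rings = 352 + 210 + 308 = 870.
The fire scar sits at annual ring 275 from the pith, so 870 − 275 = 595 annual rings formed after it.
595 − 9 false = 586 true annual rings after the fire scar.
The annual ring at the bark edge is 1929 CE, so the fire scar dates to 1929 − 586 = 1343 CE.

1343 CE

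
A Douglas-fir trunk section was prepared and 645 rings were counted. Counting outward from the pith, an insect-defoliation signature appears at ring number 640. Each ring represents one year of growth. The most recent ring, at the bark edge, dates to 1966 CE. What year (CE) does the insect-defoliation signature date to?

The insect-defoliation signature sits at ring 640 from the pith, so 645 − 640 = 5 rings formed after it.
Counting back 5 years from 1966 CE places the insect-defoliation signature in 1966 − 5 = 1961 CE.

1961 CE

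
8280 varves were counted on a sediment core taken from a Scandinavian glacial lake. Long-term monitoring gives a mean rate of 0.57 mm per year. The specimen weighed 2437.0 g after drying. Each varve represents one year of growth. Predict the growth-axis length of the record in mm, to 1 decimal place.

4719.6 mm

8280 years of growth are recorded.
Predicted length = 0.57 mm/year × 8280 years = 4719.6 mm.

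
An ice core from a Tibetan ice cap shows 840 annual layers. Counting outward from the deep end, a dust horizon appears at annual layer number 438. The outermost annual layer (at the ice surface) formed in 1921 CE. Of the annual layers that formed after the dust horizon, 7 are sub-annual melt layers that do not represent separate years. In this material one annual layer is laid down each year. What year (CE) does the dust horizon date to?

Between annual layer 438 and the ice surface there are 840 − 438 = 402 annual layers.
Removing the 7 false annual layers leaves 402 − 7 = 395 true annual layers beyond the dust horizon.
The annual layer at the ice surface is 1921 CE, so the dust horizon dates to 1921 − 395 = 1526 CE.

1526 CE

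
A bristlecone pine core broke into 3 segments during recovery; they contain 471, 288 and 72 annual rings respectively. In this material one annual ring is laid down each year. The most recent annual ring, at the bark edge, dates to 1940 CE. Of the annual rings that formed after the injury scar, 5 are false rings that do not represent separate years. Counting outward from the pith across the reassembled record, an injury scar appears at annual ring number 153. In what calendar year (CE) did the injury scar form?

1267 CE

Total annual rings = 471 + 288 + 72 = 831.
Between annual ring 153 and the bark edge there are 831 − 153 = 678 annual rings.
Excluding 5 false annual rings: 678 − 5 = 673.
1940 − 673 = 1267 CE.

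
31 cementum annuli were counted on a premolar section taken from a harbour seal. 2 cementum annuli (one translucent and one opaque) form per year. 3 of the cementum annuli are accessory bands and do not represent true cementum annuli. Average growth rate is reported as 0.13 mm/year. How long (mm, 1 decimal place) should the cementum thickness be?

1.8 mm

True cementum annulus count = 31 − 3 = 28.
Dividing by 2 cementum annuli per year: 28 / 2 = 14 years.
14 years at 0.13 mm/year gives 0.13 × 14 = 1.8 mm.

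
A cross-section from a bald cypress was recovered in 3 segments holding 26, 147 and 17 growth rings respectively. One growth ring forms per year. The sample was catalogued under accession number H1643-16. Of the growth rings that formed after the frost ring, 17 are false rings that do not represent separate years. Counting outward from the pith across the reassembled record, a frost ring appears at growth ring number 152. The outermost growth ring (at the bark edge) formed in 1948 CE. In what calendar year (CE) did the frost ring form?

Total growth rings = 26 + 147 + 17 = 190.
190 − 152 = 38 growth rings lie beyond the frost ring toward the bark edge.
Removing the 17 false growth rings leaves 38 − 17 = 21 true growth rings beyond the frost ring.
Counting back 21 years from 1948 CE places the frost ring in 1948 − 21 = 1927 CE.

1927 CE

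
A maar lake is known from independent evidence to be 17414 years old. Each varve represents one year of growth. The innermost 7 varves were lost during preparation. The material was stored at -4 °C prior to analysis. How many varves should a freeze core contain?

One varve per year gives 17414 varves over 17414 years.
Less the 7 uncaptured varves: 17414 − 7 = 17407.

17407 varves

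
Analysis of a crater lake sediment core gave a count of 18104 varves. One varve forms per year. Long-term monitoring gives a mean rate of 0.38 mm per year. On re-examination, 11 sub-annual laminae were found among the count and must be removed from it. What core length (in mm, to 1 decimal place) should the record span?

Adjusted count: 18104 − 11 = 18093 varves.
Length ≈ 0.38 × 18093 = 6875.3 mm.

6875.3 mm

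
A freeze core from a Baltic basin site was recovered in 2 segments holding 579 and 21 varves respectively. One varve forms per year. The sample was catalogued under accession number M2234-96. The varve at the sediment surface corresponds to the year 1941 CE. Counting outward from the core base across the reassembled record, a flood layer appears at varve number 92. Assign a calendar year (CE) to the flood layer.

1433 CE

Total varves = 579 + 21 = 600.
The flood layer sits at varve 92 from the core base, so 600 − 92 = 508 varves formed after it.
1941 − 508 = 1433 CE.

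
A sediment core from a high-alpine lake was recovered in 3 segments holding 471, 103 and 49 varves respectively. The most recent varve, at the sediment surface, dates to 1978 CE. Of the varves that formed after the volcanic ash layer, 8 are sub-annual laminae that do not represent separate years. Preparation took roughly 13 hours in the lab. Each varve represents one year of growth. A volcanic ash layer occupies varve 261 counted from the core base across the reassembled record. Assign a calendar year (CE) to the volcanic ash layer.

1624 CE

Total varves = 471 + 103 + 49 = 623.
623 − 261 = 362 varves lie beyond the volcanic ash layer toward the sediment surface.
362 − 8 false = 354 true varves after the volcanic ash layer.
Counting back 354 years from 1978 CE places the volcanic ash layer in 1978 − 354 = 1624 CE.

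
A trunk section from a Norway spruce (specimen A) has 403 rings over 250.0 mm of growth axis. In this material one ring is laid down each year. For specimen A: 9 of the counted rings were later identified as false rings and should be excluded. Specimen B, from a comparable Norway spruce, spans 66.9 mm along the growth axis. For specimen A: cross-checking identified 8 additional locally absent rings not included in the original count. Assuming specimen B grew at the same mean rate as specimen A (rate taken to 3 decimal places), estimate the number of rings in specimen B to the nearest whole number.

108 rings

Specimen A: correcting the raw count gives 403 − 9 + 8 = 402 true rings.
A: 250.0 mm over 402 years gives 250.0 / 402 ≈ 0.622 mm/yr.
For B, 66.9 / 0.622 = 107.56 years ≈ 108 rings.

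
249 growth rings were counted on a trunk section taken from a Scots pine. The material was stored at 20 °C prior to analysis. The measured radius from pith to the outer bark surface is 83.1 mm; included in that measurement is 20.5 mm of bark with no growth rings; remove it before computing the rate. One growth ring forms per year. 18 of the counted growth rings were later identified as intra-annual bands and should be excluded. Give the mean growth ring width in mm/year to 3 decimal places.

0.271 mm/year

Correcting the raw count gives 249 − 18 = 231 true growth rings.
Removing the 20.5 mm offcut leaves 83.1 − 20.5 = 62.6 mm.
Extension rate ≈ 62.6 / 231 = 0.271 mm/year.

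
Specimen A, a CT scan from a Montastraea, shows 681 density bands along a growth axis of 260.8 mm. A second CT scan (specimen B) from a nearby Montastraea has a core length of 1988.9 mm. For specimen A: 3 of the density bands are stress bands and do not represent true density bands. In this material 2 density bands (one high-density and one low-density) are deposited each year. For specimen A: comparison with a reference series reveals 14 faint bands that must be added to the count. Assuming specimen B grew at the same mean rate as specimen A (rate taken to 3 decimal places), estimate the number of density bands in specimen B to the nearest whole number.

5276 density bands

Specimen A: true density band count = 681 − 3 + 14 = 692.
Specimen A: with 2 density bands per year, 692 / 2 = 346 years.
A: Extension rate ≈ 260.8 / 346 = 0.754 mm/year.
B spans 1988.9 / 0.754 = 2637.80 years; at 2 density bands per year that is 2637.80 × 2 ≈ 5276 density bands.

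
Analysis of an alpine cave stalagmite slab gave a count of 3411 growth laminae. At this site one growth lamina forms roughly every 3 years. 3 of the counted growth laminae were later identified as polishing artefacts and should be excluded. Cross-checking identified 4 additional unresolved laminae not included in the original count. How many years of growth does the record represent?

After corrections the count is 3411 − 3 + 4 = 3412 growth laminae.
At 3 years per growth lamina, 3412 × 3 = 10236 years.

10236 yr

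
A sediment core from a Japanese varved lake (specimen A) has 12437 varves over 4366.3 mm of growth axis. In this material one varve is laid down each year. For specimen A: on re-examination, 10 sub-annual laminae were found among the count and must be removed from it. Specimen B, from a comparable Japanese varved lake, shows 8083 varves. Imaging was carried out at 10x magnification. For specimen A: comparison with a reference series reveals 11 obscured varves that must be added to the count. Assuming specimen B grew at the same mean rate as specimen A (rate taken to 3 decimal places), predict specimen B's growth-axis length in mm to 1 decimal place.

Specimen A: true varve count = 12437 − 10 + 11 = 12438.
A: 4366.3 mm over 12438 years gives 4366.3 / 12438 ≈ 0.351 mm per year.
B's length ≈ 0.351 × 8083 = 2837.1 mm.

2837.1 mm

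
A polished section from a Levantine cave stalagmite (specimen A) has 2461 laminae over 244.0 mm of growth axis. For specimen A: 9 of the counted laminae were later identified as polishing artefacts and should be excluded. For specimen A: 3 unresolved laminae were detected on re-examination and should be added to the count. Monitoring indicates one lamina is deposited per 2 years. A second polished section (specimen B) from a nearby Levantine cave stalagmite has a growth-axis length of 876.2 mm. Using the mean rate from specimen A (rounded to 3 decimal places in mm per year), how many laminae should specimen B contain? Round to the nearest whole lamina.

8762 laminae

Specimen A: correcting the raw count gives 2461 − 9 + 3 = 2455 true laminae.
Specimen A: 2455 laminae at 2 years each span 2455 × 2 = 4910 years.
A: 244.0 mm over 4910 years gives 244.0 / 4910 ≈ 0.050 mm/year.
For B, 876.2 / 0.050 = 17524.00 years; at 2 years per lamina that is 17524.00 / 2 ≈ 8762 laminae.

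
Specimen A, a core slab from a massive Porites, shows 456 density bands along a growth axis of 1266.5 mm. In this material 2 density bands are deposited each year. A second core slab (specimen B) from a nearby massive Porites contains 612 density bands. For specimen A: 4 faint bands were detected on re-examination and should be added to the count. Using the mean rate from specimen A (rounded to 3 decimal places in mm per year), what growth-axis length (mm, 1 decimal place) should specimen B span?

Specimen A: true density band count = 456 + 4 = 460.
Specimen A: dividing by 2 density bands per year: 460 / 2 = 230 years.
A: 1266.5 mm over 230 years gives 1266.5 / 230 ≈ 5.507 mm/year.
Specimen B: with 2 density bands per year, 612 / 2 = 306 years. For B, 5.507 mm/year × 306 years = 1685.1 mm.

1685.1 mm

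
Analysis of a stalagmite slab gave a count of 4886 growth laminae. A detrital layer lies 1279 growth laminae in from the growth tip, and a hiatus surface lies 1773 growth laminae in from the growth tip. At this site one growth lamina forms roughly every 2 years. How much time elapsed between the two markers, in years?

1773 − 1279 = 494 growth laminae lie between the two events.
Multiplying by 2 years per growth lamina: 494 × 2 = 988 years.

988 years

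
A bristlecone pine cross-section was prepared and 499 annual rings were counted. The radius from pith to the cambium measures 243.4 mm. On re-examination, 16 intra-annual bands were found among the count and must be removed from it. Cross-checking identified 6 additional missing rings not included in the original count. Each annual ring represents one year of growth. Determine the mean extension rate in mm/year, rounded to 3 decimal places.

0.498 mm/year

Adjusted count: 499 − 16 + 6 = 489 annual rings.
Extension rate ≈ 243.4 / 489 = 0.498 mm/year.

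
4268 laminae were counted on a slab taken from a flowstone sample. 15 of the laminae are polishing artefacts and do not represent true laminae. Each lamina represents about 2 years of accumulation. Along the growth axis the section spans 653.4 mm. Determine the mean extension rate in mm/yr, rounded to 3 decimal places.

0.077 mm/yr

Correcting the raw count gives 4268 − 15 = 4253 true laminae.
4253 laminae at 2 years each span 4253 × 2 = 8506 years.
Extension rate ≈ 653.4 / 8506 = 0.077 mm/yr.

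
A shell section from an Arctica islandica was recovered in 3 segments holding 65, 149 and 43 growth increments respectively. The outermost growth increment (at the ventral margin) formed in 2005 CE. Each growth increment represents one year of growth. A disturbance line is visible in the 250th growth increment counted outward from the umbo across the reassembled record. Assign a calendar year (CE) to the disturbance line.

1998 CE

Total growth increments = 65 + 149 + 43 = 257.
257 − 250 = 7 growth increments lie beyond the disturbance line toward the ventral margin.
The growth increment at the ventral margin is 2005 CE, so the disturbance line dates to 2005 − 7 = 1998 CE.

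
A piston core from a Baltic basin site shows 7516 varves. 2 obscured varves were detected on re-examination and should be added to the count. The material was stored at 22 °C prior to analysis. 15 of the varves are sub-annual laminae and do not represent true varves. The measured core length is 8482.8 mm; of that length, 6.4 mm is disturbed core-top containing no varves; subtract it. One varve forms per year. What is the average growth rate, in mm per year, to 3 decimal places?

1.130 mm per year

Adjusted count: 7516 − 15 + 2 = 7503 varves.
Removing the 6.4 mm offcut leaves 8482.8 − 6.4 = 8476.4 mm.
8476.4 mm over 7503 years gives 8476.4 / 7503 ≈ 1.130 mm per year.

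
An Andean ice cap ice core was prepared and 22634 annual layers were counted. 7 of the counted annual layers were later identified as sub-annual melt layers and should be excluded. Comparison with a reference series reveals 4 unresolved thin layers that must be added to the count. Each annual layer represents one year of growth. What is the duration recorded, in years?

Correcting the raw count gives 22634 − 7 + 4 = 22631 true annual layers.
With a one-to-one annual layer periodicity this is 22631 years.

22631 years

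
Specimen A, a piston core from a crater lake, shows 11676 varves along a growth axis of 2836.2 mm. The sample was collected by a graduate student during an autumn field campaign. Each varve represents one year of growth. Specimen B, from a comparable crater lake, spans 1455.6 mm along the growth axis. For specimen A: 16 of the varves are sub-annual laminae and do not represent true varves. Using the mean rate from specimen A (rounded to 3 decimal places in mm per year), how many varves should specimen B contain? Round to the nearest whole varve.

5990 varves

Specimen A: after corrections the count is 11676 − 16 = 11660 varves.
A: 2836.2 mm over 11660 years gives 2836.2 / 11660 ≈ 0.243 mm/year.
Specimen B: 1455.6 mm / 0.243 mm per year = 5990.12 years ≈ 5990 varves.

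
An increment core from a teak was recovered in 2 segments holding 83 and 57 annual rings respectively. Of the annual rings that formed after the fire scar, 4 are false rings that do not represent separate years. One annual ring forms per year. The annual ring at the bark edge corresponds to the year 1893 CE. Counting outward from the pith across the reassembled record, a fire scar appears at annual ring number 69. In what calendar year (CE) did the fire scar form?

Total annual rings = 83 + 57 = 140.
140 − 69 = 71 annual rings lie beyond the fire scar toward the bark edge.
71 − 4 false = 67 true annual rings after the fire scar.
1893 − 67 = 1826 CE.

1826 CE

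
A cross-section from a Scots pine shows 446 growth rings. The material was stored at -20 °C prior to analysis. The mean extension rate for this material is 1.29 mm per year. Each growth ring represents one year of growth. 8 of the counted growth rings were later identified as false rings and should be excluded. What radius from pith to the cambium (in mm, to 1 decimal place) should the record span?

565.0 mm

After corrections the count is 446 − 8 = 438 growth rings.
Predicted length = 1.29 mm/year × 438 years = 565.0 mm.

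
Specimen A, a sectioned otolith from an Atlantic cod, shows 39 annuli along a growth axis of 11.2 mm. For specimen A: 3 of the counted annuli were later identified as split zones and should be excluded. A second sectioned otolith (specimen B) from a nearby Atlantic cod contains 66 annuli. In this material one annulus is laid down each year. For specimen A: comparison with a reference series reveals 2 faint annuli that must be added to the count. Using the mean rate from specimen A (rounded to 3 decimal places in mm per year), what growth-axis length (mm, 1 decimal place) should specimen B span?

Specimen A: after corrections the count is 39 − 3 + 2 = 38 annuli.
A: 11.2 mm over 38 years gives 11.2 / 38 ≈ 0.295 mm/yr.
For B, 0.295 mm/year × 66 years = 19.5 mm.

19.5 mm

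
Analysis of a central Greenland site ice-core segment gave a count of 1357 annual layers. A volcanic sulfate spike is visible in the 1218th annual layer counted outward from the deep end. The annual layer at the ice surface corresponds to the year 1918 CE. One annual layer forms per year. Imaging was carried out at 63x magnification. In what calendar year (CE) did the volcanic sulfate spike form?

1357 − 1218 = 139 annual layers lie beyond the volcanic sulfate spike toward the ice surface.
1918 − 139 = 1779 CE.

1779 CE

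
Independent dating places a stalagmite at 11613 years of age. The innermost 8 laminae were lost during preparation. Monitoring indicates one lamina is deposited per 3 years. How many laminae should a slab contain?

One lamina every 3 years means 11613 / 3 = 3871 laminae.
Less the 8 uncaptured laminae: 3871 − 8 = 3863.

3863 laminae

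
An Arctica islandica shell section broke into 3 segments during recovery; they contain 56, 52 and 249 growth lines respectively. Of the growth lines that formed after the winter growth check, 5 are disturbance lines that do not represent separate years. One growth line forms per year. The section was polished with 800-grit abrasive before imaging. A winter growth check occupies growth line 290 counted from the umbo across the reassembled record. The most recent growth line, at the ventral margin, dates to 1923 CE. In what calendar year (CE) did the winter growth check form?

Total growth lines = 56 + 52 + 249 = 357.
The winter growth check sits at growth line 290 from the umbo, so 357 − 290 = 67 growth lines formed after it.
Removing the 5 false growth lines leaves 67 − 5 = 62 true growth lines beyond the winter growth check.
Counting back 62 years from 1923 CE places the winter growth check in 1923 − 62 = 1861 CE.

1861 CE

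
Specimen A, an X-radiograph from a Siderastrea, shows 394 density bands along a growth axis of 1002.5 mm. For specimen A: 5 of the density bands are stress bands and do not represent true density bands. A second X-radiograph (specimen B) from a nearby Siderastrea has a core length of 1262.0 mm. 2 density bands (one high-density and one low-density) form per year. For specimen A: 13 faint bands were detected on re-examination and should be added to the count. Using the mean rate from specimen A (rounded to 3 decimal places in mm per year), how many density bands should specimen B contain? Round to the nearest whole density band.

506 density bands

Specimen A: true density band count = 394 − 5 + 13 = 402.
Specimen A: with 2 density bands per year, 402 / 2 = 201 years.
A: 1002.5 mm over 201 years gives 1002.5 / 201 ≈ 4.988 mm/year.
Specimen B: 1262.0 mm / 4.988 mm per year = 253.01 years; at 2 density bands per year that is 253.01 × 2 ≈ 506 density bands.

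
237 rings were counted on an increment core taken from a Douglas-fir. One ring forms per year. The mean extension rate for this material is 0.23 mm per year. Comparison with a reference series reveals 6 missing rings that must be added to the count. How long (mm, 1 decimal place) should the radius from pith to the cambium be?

55.9 mm

Correcting the raw count gives 237 + 6 = 243 true rings.
Predicted length = 0.23 mm/year × 243 years = 55.9 mm.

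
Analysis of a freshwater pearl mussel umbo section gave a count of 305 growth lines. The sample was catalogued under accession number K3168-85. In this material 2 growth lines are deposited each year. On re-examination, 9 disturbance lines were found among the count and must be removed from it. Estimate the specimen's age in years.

After corrections the count is 305 − 9 = 296 growth lines.
296 growth lines at 2 per year is 296 / 2 = 148 years.

148 yr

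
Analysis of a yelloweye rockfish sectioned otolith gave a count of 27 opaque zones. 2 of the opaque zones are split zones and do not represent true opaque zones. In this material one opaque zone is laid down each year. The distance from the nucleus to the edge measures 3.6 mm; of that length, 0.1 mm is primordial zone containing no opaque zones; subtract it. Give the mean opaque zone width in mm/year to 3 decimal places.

0.140 mm/year

After corrections the count is 27 − 2 = 25 opaque zones.
Net length = 3.6 − 0.1 = 3.5 mm.
3.5 mm over 25 years gives 3.5 / 25 ≈ 0.140 mm/year.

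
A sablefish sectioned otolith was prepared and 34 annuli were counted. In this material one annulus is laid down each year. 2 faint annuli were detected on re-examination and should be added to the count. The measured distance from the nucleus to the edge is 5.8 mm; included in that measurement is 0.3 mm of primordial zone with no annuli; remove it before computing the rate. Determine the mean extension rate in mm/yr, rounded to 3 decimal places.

0.153 mm/yr

After corrections the count is 34 + 2 = 36 annuli.
Net length = 5.8 − 0.3 = 5.5 mm.
Mean rate = 5.5 mm / 36 years ≈ 0.153 mm/yr.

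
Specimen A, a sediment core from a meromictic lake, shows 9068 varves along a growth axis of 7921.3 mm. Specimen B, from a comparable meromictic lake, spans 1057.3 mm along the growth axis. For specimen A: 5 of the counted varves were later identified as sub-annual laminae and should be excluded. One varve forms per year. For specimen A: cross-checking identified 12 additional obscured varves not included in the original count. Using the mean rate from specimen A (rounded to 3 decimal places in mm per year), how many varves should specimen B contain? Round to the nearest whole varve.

1211 varves

Specimen A: adjusted count: 9068 − 5 + 12 = 9075 varves.
A: 7921.3 mm over 9075 years gives 7921.3 / 9075 ≈ 0.873 mm/yr.
B spans 1057.3 / 0.873 = 1211.11 years ≈ 1211 varves.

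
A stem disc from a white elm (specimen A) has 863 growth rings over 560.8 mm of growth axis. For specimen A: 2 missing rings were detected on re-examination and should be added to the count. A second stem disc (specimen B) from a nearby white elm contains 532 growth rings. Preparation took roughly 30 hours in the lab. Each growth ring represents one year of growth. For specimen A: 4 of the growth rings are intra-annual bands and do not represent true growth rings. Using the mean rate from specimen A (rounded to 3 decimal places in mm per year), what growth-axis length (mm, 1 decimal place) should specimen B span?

346.3 mm

Specimen A: adjusted count: 863 − 4 + 2 = 861 growth rings.
A: Mean rate = 560.8 mm / 861 years ≈ 0.651 mm per year.
For B, 0.651 mm/year × 532 years = 346.3 mm.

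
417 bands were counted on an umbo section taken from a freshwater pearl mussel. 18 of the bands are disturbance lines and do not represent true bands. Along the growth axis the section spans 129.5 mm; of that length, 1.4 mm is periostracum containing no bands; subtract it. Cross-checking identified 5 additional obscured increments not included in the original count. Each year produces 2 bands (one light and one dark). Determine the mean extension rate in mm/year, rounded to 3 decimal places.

Correcting the raw count gives 417 − 18 + 5 = 404 true bands.
With 2 bands per year, 404 / 2 = 202 years.
Net length = 129.5 − 1.4 = 128.1 mm.
Mean rate = 128.1 mm / 202 years ≈ 0.634 mm/year.

0.634 mm/year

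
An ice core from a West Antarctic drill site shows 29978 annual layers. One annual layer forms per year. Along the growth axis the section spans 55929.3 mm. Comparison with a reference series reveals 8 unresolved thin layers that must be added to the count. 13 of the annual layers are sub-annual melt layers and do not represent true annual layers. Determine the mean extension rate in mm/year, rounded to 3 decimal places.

After corrections the count is 29978 − 13 + 8 = 29973 annual layers.
Extension rate ≈ 55929.3 / 29973 = 1.866 mm/year.

1.866 mm/year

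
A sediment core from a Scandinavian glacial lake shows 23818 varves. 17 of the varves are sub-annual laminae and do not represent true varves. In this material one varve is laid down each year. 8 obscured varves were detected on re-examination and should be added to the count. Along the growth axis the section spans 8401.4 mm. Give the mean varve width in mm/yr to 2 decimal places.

True varve count = 23818 − 17 + 8 = 23809.
Mean rate = 8401.4 mm / 23809 years ≈ 0.35 mm/yr.

0.35 mm/yr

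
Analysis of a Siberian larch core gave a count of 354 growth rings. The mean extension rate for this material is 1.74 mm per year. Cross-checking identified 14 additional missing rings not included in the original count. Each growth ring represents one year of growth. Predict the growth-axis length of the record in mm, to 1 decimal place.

640.3 mm

Adjusted count: 354 + 14 = 368 growth rings.
Length ≈ 1.74 × 368 = 640.3 mm.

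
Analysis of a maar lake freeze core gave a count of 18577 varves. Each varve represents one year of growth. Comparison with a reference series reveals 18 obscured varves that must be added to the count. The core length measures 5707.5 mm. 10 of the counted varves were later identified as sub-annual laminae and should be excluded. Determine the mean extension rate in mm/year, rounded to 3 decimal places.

True varve count = 18577 − 10 + 18 = 18585.
5707.5 mm over 18585 years gives 5707.5 / 18585 ≈ 0.307 mm/year.

0.307 mm/year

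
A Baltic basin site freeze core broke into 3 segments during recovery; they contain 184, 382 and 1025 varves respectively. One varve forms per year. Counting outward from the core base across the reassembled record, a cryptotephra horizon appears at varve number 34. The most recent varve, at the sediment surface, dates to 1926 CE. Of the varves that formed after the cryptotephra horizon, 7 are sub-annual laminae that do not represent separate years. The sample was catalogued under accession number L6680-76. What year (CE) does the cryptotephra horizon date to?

376 CE

Total varves = 184 + 382 + 1025 = 1591.
The cryptotephra horizon sits at varve 34 from the core base, so 1591 − 34 = 1557 varves formed after it.
1557 − 7 false = 1550 true varves after the cryptotephra horizon.
The varve at the sediment surface is 1926 CE, so the cryptotephra horizon dates to 1926 − 1550 = 376 CE.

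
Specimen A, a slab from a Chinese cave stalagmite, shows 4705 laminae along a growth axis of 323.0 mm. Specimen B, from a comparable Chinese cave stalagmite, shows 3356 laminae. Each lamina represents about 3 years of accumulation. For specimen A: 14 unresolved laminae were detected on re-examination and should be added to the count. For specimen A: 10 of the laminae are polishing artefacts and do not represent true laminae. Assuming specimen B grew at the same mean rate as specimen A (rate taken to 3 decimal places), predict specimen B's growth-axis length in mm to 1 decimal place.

Specimen A: after corrections the count is 4705 − 10 + 14 = 4709 laminae.
Specimen A: 4709 laminae at 3 years each span 4709 × 3 = 14127 years.
A: Extension rate ≈ 323.0 / 14127 = 0.023 mm per year.
Specimen B: at 3 years per lamina, 3356 × 3 = 10068 years. Length of B = 0.023 × 10068 = 231.6 mm.

231.6 mm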